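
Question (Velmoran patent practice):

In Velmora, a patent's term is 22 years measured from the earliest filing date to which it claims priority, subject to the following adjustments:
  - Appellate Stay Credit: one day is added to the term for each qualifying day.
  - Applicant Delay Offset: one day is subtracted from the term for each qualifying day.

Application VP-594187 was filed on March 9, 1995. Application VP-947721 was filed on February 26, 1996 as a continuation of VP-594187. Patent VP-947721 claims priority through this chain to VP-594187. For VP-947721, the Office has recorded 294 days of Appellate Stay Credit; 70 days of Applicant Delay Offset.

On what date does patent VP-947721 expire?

2017-10-19

Earliest priority filing: 9 March 1995.
Base term: 9 March 1995 + 22 years → 9 March 2017.
Appellate Stay Credit: +294 days → 28 December 2017.
Applicant Delay Offset: −70 days → 19 October 2017.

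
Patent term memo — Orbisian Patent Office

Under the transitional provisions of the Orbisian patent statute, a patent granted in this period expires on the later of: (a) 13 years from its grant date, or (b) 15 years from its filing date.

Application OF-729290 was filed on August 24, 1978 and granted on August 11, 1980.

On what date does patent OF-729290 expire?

1993-08-24

(a) grant + 13 years → 11 August 1993.
(b) filing + 15 years → 24 August 1993.
Later of the two: 24 August 1993.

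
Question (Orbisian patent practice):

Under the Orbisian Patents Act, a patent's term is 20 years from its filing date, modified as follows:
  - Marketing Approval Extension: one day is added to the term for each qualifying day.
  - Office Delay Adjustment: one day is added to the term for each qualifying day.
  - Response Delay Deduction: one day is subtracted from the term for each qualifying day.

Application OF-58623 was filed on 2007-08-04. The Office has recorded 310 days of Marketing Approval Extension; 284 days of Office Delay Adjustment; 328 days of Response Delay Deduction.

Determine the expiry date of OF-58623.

2028-04-26

Base term: filing date + 20 years → 4 August 2027.
Marketing Approval Extension: +310 days → 9 June 2028.
Office Delay Adjustment: +284 days → 20 March 2029.
Response Delay Deduction: −328 days → 26 April 2028.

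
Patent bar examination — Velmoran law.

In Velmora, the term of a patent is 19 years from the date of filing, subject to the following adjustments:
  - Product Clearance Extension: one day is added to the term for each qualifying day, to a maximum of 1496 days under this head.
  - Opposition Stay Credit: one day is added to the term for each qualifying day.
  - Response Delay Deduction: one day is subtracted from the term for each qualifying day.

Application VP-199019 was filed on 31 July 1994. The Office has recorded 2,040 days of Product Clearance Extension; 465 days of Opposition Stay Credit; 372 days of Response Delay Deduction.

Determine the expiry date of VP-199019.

December 6, 2017

Base term: filing date + 19 years → 31 July 2013.
Product Clearance Extension: 2040 days claimed exceeds the 1496-day cap, so +1496 days → 4 September 2017.
Opposition Stay Credit: +465 days → 13 December 2018.
Response Delay Deduction: −372 days → 6 December 2017.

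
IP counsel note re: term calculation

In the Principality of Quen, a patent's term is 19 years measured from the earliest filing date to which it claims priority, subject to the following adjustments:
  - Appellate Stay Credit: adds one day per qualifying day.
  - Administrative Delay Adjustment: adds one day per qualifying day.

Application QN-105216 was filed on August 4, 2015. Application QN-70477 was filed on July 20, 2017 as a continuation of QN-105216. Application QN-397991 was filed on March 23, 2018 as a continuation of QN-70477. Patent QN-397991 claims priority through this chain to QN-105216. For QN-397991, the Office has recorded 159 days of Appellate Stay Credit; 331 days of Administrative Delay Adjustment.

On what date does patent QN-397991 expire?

2035-12-07

Earliest priority filing: 4 August 2015.
Base term: 4 August 2015 + 19 years → 4 August 2034.
Appellate Stay Credit: +159 days → 10 January 2035.
Administrative Delay Adjustment: +331 days → 7 December 2035.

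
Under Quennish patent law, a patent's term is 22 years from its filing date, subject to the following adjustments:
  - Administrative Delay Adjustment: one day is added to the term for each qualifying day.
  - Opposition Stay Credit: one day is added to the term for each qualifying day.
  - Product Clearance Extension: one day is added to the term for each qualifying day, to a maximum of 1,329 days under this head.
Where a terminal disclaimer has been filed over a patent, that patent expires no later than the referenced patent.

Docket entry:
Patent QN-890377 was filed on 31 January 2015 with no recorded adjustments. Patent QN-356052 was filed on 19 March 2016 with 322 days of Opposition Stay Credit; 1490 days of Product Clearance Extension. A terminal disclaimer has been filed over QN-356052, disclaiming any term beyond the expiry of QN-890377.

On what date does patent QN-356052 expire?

January 31, 2037

Natural term of QN-356052:
  Base: filing + 22 years → 19 March 2038.
  Opposition Stay Credit: +322 days → 4 February 2039.
  Product Clearance Extension: 1490 days claimed exceeds the 1329-day cap, so +1329 days → 25 September 2042.
Expiry of referenced patent QN-890377:
  Base: filing + 22 years → 31 January 2037.
Terminal disclaimer: QN-356052 expires on the earlier of 25 September 2042 and 31 January 2037.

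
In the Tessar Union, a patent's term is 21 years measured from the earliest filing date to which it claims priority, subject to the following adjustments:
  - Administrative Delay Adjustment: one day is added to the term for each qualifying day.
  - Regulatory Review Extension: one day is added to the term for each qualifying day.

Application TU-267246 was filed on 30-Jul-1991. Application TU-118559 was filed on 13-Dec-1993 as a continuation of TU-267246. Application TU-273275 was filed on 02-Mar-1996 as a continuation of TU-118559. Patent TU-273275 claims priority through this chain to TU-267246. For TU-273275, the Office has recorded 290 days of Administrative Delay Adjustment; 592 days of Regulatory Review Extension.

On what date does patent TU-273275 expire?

2014-12-29

Earliest priority filing: 30 July 1991.
Base term: 30 July 1991 + 21 years → 30 July 2012.
Administrative Delay Adjustment: +290 days → 16 May 2013.
Regulatory Review Extension: +592 days → 29 December 2014.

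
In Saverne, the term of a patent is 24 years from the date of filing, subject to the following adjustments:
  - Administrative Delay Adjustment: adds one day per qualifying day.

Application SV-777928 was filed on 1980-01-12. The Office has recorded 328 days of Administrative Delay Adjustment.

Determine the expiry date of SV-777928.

Base term: filing date + 24 years → 12 January 2004.
Administrative Delay Adjustment: +328 days → 5 December 2004.

2004-12-05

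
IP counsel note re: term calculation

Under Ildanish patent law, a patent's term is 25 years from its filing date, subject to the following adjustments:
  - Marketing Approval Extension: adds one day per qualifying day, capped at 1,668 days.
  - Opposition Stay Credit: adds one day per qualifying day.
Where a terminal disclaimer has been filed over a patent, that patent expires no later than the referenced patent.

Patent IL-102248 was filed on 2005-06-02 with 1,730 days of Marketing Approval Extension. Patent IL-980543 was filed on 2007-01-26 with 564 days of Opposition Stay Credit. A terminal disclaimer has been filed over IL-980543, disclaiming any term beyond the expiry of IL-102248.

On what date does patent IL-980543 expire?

August 12, 2033

Natural term of IL-980543:
  Base: filing + 25 years → 26 January 2032.
  Opposition Stay Credit: +564 days → 12 August 2033.
Expiry of referenced patent IL-102248:
  Base: filing + 25 years → 2 June 2030.
  Marketing Approval Extension: 1730 days claimed exceeds the 1668-day cap, so +1668 days → 26 December 2034.
Terminal disclaimer: IL-980543 expires on the earlier of 12 August 2033 and 26 December 2034.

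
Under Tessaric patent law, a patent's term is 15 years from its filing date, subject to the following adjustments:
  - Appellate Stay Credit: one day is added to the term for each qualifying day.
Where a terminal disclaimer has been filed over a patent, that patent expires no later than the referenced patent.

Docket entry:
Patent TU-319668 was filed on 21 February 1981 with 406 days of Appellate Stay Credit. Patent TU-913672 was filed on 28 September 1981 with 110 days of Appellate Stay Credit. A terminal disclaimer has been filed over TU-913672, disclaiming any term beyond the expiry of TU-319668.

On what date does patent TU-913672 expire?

Natural term of TU-913672:
  Base: filing + 15 years → 28 September 1996.
  Appellate Stay Credit: +110 days → 16 January 1997.
Expiry of referenced patent TU-319668:
  Base: filing + 15 years → 21 February 1996.
  Appellate Stay Credit: +406 days → 2 April 1997.
Terminal disclaimer: TU-913672 expires on the earlier of 16 January 1997 and 2 April 1997.

January 16, 1997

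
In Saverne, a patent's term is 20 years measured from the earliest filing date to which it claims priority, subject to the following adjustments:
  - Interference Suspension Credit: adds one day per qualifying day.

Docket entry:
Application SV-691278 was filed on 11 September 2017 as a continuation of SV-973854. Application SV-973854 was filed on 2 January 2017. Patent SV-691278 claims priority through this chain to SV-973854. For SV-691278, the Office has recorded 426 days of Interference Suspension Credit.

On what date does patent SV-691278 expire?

2038-03-04

Earliest priority filing: 2 January 2017.
Base term: 2 January 2017 + 20 years → 2 January 2037.
Interference Suspension Credit: +426 days → 4 March 2038.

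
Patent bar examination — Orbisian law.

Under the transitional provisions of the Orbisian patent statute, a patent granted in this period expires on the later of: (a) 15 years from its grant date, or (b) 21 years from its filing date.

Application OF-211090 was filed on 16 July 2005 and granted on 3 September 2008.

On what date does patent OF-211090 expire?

(a) grant + 15 years → 3 September 2023.
(b) filing + 21 years → 16 July 2026.
Later of the two: 16 July 2026.

2026-07-16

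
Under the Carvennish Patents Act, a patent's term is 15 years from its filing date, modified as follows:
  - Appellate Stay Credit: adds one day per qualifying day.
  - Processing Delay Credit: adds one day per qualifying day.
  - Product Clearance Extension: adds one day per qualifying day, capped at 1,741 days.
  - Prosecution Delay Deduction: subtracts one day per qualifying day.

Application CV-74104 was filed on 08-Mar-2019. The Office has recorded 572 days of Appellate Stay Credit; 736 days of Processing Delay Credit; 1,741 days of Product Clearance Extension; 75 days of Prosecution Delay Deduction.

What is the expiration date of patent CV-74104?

2042-04-29

Base term: filing date + 15 years → 8 March 2034.
Appellate Stay Credit: +572 days → 1 October 2035.
Processing Delay Credit: +736 days → 6 October 2037.
Product Clearance Extension: 1741 days (within the 1741-day cap) → +1741 days → 13 July 2042.
Prosecution Delay Deduction: −75 days → 29 April 2042.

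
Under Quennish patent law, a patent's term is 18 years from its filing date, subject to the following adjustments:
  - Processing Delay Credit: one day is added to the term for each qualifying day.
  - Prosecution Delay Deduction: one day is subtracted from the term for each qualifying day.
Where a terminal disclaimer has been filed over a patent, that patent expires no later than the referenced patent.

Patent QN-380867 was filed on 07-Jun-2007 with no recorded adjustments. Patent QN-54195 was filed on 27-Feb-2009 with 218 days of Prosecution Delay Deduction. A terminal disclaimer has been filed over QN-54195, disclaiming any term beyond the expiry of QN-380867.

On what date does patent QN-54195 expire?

Natural term of QN-54195:
  Base: filing + 18 years → 27 February 2027.
  Prosecution Delay Deduction: −218 days → 24 July 2026.
Expiry of referenced patent QN-380867:
  Base: filing + 18 years → 7 June 2025.
Terminal disclaimer: QN-54195 expires on the earlier of 24 July 2026 and 7 June 2025.

2025-06-07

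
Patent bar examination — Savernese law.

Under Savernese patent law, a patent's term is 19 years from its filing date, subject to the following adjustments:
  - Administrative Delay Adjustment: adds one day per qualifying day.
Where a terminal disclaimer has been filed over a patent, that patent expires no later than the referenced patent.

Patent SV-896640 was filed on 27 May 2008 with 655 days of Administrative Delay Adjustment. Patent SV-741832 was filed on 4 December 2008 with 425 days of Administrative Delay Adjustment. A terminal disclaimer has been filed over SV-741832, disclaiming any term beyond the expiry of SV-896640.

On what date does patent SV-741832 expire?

Natural term of SV-741832:
  Base: filing + 19 years → 4 December 2027.
  Administrative Delay Adjustment: +425 days → 1 February 2029.
Expiry of referenced patent SV-896640:
  Base: filing + 19 years → 27 May 2027.
  Administrative Delay Adjustment: +655 days → 12 March 2029.
Terminal disclaimer: SV-741832 expires on the earlier of 1 February 2029 and 12 March 2029.

February 1, 2029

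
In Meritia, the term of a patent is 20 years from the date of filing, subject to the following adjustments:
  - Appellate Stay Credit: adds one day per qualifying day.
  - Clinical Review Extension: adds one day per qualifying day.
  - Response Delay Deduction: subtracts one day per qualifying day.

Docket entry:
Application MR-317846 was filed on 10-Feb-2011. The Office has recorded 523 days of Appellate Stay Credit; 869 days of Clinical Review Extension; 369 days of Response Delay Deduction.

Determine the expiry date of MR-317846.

Base term: filing date + 20 years → 10 February 2031.
Appellate Stay Credit: +523 days → 17 July 2032.
Clinical Review Extension: +869 days → 3 December 2034.
Response Delay Deduction: −369 days → 29 November 2033.

November 29, 2033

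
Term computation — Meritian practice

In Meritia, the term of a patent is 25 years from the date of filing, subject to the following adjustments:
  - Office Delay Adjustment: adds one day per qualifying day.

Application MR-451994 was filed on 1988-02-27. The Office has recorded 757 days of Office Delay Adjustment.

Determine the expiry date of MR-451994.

Base term: filing date + 25 years → 27 February 2013.
Office Delay Adjustment: +757 days → 26 March 2015.

2015-03-26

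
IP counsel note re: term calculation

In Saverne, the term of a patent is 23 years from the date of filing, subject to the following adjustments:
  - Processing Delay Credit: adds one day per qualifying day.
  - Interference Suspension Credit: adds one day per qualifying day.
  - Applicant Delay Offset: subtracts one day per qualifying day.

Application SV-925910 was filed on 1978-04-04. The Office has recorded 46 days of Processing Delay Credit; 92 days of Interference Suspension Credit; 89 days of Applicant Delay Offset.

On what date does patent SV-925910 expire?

2001-05-23

Base term: filing date + 23 years → 4 April 2001.
Processing Delay Credit: +46 days → 20 May 2001.
Interference Suspension Credit: +92 days → 20 August 2001.
Applicant Delay Offset: −89 days → 23 May 2001.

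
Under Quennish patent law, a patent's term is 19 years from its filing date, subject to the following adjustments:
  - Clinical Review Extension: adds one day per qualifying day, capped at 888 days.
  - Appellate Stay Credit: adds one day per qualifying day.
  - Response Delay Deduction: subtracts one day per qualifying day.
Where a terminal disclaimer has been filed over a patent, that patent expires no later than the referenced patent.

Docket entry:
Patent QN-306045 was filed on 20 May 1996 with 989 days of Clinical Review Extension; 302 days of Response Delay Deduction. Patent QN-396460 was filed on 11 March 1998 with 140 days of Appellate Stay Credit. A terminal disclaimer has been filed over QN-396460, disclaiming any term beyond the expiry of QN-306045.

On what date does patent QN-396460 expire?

December 26, 2016

Natural term of QN-396460:
  Base: filing + 19 years → 11 March 2017.
  Appellate Stay Credit: +140 days → 29 July 2017.
Expiry of referenced patent QN-306045:
  Base: filing + 19 years → 20 May 2015.
  Clinical Review Extension: 989 days claimed exceeds the 888-day cap, so +888 days → 24 October 2017.
  Response Delay Deduction: −302 days → 26 December 2016.
Terminal disclaimer: QN-396460 expires on the earlier of 29 July 2017 and 26 December 2016.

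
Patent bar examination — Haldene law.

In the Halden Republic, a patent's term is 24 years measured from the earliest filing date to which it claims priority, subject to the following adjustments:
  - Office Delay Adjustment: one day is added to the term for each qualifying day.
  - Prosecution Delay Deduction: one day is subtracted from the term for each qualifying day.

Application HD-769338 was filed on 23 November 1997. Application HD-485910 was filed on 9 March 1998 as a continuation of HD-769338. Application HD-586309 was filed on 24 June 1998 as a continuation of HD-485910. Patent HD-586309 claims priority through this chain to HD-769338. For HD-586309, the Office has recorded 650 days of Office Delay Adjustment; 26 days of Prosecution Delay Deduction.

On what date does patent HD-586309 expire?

Earliest priority filing: 23 November 1997.
Base term: 23 November 1997 + 24 years → 23 November 2021.
Office Delay Adjustment: +650 days → 4 September 2023.
Prosecution Delay Deduction: −26 days → 9 August 2023.

2023-08-09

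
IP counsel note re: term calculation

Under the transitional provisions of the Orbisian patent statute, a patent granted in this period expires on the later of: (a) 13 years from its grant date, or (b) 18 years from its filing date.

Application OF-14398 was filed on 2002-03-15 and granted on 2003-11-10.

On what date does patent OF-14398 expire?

2020-03-15

(a) grant + 13 years → 10 November 2016.
(b) filing + 18 years → 15 March 2020.
Later of the two: 15 March 2020.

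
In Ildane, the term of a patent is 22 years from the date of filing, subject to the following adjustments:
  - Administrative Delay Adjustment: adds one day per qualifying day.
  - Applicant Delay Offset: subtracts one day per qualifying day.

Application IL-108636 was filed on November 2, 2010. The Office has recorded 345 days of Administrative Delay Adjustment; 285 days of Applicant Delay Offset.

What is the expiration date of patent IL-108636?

January 1, 2033

Base term: filing date + 22 years → 2 November 2032.
Administrative Delay Adjustment: +345 days → 13 October 2033.
Applicant Delay Offset: −285 days → 1 January 2033.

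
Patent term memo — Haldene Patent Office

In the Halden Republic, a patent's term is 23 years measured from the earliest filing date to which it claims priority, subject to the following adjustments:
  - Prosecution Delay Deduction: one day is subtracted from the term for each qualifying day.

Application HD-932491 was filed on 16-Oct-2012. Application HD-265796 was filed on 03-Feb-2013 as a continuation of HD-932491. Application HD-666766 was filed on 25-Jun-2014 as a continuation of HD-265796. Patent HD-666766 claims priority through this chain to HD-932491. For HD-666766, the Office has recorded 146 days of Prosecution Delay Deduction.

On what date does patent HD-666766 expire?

2035-05-23

Earliest priority filing: 16 October 2012.
Base term: 16 October 2012 + 23 years → 16 October 2035.
Prosecution Delay Deduction: −146 days → 23 May 2035.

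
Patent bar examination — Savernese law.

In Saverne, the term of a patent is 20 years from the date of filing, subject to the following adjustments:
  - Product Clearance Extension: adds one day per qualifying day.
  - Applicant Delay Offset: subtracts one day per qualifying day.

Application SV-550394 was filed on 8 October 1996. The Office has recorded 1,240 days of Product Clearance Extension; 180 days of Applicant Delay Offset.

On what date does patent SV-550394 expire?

2019-09-03

Base term: filing date + 20 years → 8 October 2016.
Product Clearance Extension: +1240 days → 1 March 2020.
Applicant Delay Offset: −180 days → 3 September 2019.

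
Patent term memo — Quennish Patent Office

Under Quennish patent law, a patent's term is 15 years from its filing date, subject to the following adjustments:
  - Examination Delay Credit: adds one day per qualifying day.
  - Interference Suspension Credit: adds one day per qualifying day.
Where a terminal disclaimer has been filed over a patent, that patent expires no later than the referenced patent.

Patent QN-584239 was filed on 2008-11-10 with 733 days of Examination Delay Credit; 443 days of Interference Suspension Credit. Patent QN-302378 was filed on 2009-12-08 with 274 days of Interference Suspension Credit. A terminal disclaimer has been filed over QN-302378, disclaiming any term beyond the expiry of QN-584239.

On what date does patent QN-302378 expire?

Natural term of QN-302378:
  Base: filing + 15 years → 8 December 2024.
  Interference Suspension Credit: +274 days → 8 September 2025.
Expiry of referenced patent QN-584239:
  Base: filing + 15 years → 10 November 2023.
  Examination Delay Credit: +733 days → 12 November 2025.
  Interference Suspension Credit: +443 days → 29 January 2027.
Terminal disclaimer: QN-302378 expires on the earlier of 8 September 2025 and 29 January 2027.

September 8, 2025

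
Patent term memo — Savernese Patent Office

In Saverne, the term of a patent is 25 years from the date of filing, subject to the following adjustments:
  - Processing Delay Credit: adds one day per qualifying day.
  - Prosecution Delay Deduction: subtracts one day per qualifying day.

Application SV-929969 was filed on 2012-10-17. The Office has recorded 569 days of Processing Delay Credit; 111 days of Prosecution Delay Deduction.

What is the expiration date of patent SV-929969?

Base term: filing date + 25 years → 17 October 2037.
Processing Delay Credit: +569 days → 9 May 2039.
Prosecution Delay Deduction: −111 days → 18 January 2039.

January 18, 2039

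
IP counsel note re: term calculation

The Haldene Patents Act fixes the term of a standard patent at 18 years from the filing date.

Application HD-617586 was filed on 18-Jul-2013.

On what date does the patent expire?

July 18, 2031

Filing date + 18 years → 18 July 2031.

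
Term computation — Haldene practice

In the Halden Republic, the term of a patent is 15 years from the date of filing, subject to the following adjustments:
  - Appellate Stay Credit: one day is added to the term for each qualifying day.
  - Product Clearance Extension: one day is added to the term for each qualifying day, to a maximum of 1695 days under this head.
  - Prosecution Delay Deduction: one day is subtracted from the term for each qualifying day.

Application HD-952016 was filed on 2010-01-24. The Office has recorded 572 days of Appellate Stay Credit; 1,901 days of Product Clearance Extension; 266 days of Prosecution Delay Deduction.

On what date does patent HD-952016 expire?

2030-07-18

Base term: filing date + 15 years → 24 January 2025.
Appellate Stay Credit: +572 days → 19 August 2026.
Product Clearance Extension: 1901 days claimed exceeds the 1695-day cap, so +1695 days → 10 April 2031.
Prosecution Delay Deduction: −266 days → 18 July 2030.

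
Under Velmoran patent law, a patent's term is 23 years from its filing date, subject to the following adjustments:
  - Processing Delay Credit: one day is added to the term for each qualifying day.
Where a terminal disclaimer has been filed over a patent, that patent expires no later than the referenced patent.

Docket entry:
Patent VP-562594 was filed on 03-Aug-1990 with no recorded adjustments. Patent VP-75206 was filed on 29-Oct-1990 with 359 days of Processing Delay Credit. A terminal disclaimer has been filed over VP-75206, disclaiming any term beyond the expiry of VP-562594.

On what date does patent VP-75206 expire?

August 3, 2013

Natural term of VP-75206:
  Base: filing + 23 years → 29 October 2013.
  Processing Delay Credit: +359 days → 23 October 2014.
Expiry of referenced patent VP-562594:
  Base: filing + 23 years → 3 August 2013.
Terminal disclaimer: VP-75206 expires on the earlier of 23 October 2014 and 3 August 2013.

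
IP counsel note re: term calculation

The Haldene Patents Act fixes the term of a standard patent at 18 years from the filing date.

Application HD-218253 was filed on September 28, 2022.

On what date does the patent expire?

Filing date + 18 years → 28 September 2040.

2040-09-28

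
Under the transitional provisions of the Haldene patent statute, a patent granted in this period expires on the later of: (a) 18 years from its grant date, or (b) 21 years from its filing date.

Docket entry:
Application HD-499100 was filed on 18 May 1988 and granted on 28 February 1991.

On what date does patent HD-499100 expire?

May 18, 2009

(a) grant + 18 years → 28 February 2009.
(b) filing + 21 years → 18 May 2009.
Later of the two: 18 May 2009.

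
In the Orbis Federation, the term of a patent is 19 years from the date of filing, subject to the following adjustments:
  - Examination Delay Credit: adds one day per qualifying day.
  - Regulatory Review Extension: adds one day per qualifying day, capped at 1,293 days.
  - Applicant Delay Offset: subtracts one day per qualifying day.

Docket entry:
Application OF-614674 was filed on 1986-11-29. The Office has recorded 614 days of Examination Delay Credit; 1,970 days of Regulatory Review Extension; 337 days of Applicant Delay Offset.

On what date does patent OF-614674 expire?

March 18, 2010

Base term: filing date + 19 years → 29 November 2005.
Examination Delay Credit: +614 days → 5 August 2007.
Regulatory Review Extension: 1970 days claimed exceeds the 1293-day cap, so +1293 days → 18 February 2011.
Applicant Delay Offset: −337 days → 18 March 2010.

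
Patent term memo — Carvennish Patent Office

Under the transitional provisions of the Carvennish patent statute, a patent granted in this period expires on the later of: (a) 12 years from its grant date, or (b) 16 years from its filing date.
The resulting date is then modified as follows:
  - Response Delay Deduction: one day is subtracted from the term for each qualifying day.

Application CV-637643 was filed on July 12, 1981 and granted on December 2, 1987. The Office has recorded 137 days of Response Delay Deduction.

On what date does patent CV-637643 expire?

July 18, 1999

(a) grant + 12 years → 2 December 1999.
(b) filing + 16 years → 12 July 1997.
Later of the two: 2 December 1999.
Response Delay Deduction: −137 days → 18 July 1999.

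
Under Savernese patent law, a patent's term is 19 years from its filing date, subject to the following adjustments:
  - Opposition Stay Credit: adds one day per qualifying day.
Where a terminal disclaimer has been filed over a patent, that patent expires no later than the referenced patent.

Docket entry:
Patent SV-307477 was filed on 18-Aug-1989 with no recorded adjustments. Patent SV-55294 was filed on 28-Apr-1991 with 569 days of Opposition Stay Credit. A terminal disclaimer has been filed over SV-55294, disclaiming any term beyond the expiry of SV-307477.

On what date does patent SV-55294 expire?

Natural term of SV-55294:
  Base: filing + 19 years → 28 April 2010.
  Opposition Stay Credit: +569 days → 18 November 2011.
Expiry of referenced patent SV-307477:
  Base: filing + 19 years → 18 August 2008.
Terminal disclaimer: SV-55294 expires on the earlier of 18 November 2011 and 18 August 2008.

August 18, 2008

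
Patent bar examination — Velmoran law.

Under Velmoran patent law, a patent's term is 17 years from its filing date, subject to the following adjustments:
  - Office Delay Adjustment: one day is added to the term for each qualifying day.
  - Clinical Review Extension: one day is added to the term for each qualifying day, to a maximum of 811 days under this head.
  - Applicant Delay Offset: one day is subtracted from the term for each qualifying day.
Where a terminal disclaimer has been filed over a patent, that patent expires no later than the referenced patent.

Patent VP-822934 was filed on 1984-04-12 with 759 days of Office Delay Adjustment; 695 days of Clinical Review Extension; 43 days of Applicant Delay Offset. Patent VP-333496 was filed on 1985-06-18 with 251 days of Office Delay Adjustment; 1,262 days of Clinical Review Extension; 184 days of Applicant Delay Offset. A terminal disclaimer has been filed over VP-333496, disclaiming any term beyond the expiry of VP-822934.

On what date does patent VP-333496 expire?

Natural term of VP-333496:
  Base: filing + 17 years → 18 June 2002.
  Office Delay Adjustment: +251 days → 24 February 2003.
  Clinical Review Extension: 1262 days claimed exceeds the 811-day cap, so +811 days → 15 May 2005.
  Applicant Delay Offset: −184 days → 12 November 2004.
Expiry of referenced patent VP-822934:
  Base: filing + 17 years → 12 April 2001.
  Office Delay Adjustment: +759 days → 11 May 2003.
  Clinical Review Extension: 695 days (within the 811-day cap) → +695 days → 5 April 2005.
  Applicant Delay Offset: −43 days → 21 February 2005.
Terminal disclaimer: VP-333496 expires on the earlier of 12 November 2004 and 21 February 2005.

2004-11-12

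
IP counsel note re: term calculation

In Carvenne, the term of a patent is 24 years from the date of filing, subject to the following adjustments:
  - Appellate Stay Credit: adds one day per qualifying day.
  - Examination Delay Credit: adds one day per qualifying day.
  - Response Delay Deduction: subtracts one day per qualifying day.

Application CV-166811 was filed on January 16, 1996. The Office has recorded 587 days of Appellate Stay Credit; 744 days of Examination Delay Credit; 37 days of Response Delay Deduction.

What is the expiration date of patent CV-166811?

August 2, 2023

Base term: filing date + 24 years → 16 January 2020.
Appellate Stay Credit: +587 days → 25 August 2021.
Examination Delay Credit: +744 days → 8 September 2023.
Response Delay Deduction: −37 days → 2 August 2023.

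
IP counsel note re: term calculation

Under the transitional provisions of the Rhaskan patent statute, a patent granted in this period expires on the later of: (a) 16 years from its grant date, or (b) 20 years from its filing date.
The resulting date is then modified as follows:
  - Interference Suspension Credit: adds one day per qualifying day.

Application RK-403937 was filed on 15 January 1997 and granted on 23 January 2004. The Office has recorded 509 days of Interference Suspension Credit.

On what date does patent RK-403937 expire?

2021-06-15

(a) grant + 16 years → 23 January 2020.
(b) filing + 20 years → 15 January 2017.
Later of the two: 23 January 2020.
Interference Suspension Credit: +509 days → 15 June 2021.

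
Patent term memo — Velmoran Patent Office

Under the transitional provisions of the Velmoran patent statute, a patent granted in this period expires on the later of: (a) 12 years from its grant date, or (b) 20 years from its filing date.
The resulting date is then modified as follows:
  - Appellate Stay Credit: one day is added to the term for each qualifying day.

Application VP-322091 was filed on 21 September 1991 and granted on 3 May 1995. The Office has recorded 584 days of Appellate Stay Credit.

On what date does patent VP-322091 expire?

(a) grant + 12 years → 3 May 2007.
(b) filing + 20 years → 21 September 2011.
Later of the two: 21 September 2011.
Appellate Stay Credit: +584 days → 27 April 2013.

2013-04-27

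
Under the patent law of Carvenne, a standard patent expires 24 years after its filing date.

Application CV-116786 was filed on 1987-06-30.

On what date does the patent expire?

Filing date + 24 years → 30 June 2011.

2011-06-30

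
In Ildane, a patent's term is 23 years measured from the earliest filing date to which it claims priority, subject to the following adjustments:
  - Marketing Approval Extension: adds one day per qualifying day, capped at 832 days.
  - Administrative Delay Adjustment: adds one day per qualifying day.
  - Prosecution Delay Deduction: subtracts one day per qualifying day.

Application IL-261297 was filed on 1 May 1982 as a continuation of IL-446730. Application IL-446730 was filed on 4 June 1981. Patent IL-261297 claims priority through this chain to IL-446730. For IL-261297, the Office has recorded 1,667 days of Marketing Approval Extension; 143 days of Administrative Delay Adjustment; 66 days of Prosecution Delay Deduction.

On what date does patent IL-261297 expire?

November 30, 2006

Earliest priority filing: 4 June 1981.
Base term: 4 June 1981 + 23 years → 4 June 2004.
Marketing Approval Extension: 1667 days claimed exceeds the 832-day cap, so +832 days → 14 September 2006.
Administrative Delay Adjustment: +143 days → 4 February 2007.
Prosecution Delay Deduction: −66 days → 30 November 2006.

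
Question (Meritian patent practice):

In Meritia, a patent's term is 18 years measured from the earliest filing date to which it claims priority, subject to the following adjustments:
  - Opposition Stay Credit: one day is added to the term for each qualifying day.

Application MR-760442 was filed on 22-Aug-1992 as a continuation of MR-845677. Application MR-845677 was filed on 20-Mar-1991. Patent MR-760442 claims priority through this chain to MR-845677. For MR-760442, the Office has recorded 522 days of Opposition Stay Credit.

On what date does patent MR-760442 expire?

August 24, 2010

Earliest priority filing: 20 March 1991.
Base term: 20 March 1991 + 18 years → 20 March 2009.
Opposition Stay Credit: +522 days → 24 August 2010.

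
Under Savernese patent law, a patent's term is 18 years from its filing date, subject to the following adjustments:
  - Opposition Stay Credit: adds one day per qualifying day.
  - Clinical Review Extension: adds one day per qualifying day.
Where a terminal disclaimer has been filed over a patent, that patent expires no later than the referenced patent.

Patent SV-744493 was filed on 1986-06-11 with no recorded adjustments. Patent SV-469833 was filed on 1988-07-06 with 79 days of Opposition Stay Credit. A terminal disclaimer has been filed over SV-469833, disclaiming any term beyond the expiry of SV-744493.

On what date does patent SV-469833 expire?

Natural term of SV-469833:
  Base: filing + 18 years → 6 July 2006.
  Opposition Stay Credit: +79 days → 23 September 2006.
Expiry of referenced patent SV-744493:
  Base: filing + 18 years → 11 June 2004.
Terminal disclaimer: SV-469833 expires on the earlier of 23 September 2006 and 11 June 2004.

2004-06-11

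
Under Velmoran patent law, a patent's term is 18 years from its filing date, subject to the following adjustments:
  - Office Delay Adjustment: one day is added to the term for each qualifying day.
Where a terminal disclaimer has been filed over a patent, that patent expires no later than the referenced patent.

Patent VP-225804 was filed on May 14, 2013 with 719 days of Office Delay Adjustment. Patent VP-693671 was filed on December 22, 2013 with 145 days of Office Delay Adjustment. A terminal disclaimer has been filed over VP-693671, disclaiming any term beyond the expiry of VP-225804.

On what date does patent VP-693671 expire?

Natural term of VP-693671:
  Base: filing + 18 years → 22 December 2031.
  Office Delay Adjustment: +145 days → 15 May 2032.
Expiry of referenced patent VP-225804:
  Base: filing + 18 years → 14 May 2031.
  Office Delay Adjustment: +719 days → 2 May 2033.
Terminal disclaimer: VP-693671 expires on the earlier of 15 May 2032 and 2 May 2033.

2032-05-15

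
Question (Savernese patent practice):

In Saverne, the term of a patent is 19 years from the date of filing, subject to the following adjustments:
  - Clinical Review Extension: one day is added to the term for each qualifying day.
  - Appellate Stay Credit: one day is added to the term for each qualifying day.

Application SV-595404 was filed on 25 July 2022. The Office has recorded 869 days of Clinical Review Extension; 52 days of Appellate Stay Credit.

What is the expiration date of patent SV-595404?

Base term: filing date + 19 years → 25 July 2041.
Clinical Review Extension: +869 days → 11 December 2043.
Appellate Stay Credit: +52 days → 1 February 2044.

2044-02-01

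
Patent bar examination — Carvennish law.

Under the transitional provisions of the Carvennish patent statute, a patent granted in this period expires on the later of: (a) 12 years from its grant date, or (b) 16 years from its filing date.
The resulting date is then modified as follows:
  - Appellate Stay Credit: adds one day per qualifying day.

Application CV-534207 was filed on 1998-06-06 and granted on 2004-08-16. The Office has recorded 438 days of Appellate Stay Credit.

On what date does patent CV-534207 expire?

2017-10-28

(a) grant + 12 years → 16 August 2016.
(b) filing + 16 years → 6 June 2014.
Later of the two: 16 August 2016.
Appellate Stay Credit: +438 days → 28 October 2017.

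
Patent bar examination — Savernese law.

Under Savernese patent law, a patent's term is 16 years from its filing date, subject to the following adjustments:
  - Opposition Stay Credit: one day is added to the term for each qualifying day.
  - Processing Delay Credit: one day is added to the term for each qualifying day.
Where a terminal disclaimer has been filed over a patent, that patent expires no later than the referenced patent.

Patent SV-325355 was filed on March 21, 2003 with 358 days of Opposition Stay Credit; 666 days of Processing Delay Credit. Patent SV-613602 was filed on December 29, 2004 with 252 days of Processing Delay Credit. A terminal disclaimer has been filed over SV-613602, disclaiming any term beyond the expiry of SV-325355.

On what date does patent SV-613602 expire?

Natural term of SV-613602:
  Base: filing + 16 years → 29 December 2020.
  Processing Delay Credit: +252 days → 7 September 2021.
Expiry of referenced patent SV-325355:
  Base: filing + 16 years → 21 March 2019.
  Opposition Stay Credit: +358 days → 13 March 2020.
  Processing Delay Credit: +666 days → 8 January 2022.
Terminal disclaimer: SV-613602 expires on the earlier of 7 September 2021 and 8 January 2022.

September 7, 2021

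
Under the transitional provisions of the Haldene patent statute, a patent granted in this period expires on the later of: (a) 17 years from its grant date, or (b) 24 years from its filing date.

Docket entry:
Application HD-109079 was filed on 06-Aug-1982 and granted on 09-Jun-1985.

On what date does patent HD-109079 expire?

(a) grant + 17 years → 9 June 2002.
(b) filing + 24 years → 6 August 2006.
Later of the two: 6 August 2006.

August 6, 2006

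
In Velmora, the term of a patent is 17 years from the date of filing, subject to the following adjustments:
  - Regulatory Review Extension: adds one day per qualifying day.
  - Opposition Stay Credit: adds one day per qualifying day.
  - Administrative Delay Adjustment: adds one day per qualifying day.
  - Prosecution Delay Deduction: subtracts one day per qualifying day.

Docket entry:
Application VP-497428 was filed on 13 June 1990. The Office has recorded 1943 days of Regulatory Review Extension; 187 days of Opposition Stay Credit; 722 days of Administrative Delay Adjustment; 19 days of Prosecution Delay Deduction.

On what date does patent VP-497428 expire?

Base term: filing date + 17 years → 13 June 2007.
Regulatory Review Extension: +1943 days → 7 October 2012.
Opposition Stay Credit: +187 days → 12 April 2013.
Administrative Delay Adjustment: +722 days → 4 April 2015.
Prosecution Delay Deduction: −19 days → 16 March 2015.

2015-03-16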